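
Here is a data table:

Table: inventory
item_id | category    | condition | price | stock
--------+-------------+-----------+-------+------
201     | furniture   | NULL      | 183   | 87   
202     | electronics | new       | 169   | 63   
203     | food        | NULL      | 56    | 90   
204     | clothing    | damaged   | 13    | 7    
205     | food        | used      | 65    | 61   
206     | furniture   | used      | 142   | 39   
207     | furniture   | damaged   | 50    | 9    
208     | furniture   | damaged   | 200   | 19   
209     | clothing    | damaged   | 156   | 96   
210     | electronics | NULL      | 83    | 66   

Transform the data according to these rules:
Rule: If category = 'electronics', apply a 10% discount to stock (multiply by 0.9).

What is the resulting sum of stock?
524.1

Step 1: Records with category = 'electronics' have total stock = 129
Step 2: Apply multiplier: 129 × 0.9 = 116.1
Step 3: Other records total: 408
Step 4: Final sum = 116.1 + 408 = 524.1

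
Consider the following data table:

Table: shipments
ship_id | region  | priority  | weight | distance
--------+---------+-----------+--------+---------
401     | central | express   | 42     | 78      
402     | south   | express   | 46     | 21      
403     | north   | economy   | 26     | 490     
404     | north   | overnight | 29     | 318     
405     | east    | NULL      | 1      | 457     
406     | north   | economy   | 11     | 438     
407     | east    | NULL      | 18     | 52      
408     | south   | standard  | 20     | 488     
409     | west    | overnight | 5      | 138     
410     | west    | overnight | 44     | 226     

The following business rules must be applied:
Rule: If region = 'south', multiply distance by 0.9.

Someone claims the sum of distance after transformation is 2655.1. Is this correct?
Yes, the result is correct.

Step 1: Calculate the correct sum after transformation
Step 2: Apply multiplier 0.9 to records where region = 'south'
Step 3: Correct result = 2655.1
Step 4: Claimed result = 2655.1
Step 5: 2655.1 = 2655.1 ✓
Conclusion: The claimed result is correct.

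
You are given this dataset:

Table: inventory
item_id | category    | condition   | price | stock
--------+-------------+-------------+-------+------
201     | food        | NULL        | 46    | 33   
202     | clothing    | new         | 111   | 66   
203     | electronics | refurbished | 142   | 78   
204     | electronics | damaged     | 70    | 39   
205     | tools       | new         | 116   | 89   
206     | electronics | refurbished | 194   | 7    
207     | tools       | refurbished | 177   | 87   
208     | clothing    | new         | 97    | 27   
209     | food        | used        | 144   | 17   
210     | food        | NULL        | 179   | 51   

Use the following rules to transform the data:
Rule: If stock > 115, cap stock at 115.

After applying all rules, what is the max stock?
89

Step 1: Original maximum stock = 89
Step 2: Check cap of 115 against maximum
Step 3: No records exceed the cap (max 89 <= cap 115), so no capping applies
Step 4: Maximum after transformation = 89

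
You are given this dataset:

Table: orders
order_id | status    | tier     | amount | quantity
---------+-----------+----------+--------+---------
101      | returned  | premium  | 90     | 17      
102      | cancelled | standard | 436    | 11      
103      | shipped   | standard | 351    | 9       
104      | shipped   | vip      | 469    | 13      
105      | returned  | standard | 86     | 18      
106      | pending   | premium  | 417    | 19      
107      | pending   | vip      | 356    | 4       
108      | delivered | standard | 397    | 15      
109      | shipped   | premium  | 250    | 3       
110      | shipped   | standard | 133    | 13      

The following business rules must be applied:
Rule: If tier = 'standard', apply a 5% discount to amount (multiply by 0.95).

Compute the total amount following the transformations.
2914.85

Step 1: Records with tier = 'standard' have total amount = 1403
Step 2: Apply multiplier: 1403 × 0.95 = 1332.85
Step 3: Other records total: 1582
Step 4: Final sum = 1332.85 + 1582 = 2914.85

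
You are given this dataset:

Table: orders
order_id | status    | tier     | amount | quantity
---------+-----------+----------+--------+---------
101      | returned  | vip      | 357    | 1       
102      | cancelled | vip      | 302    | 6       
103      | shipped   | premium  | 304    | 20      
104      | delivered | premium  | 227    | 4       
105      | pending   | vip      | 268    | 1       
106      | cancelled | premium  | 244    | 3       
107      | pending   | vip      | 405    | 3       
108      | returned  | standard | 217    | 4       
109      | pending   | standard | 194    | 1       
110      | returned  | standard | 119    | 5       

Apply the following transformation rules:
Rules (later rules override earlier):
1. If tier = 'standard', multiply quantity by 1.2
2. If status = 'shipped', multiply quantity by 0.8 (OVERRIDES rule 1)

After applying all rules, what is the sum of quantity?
46.0

Step 1: Rule 2 takes priority for records with status = 'shipped'
  - 1 records: 20 × 0.8 = 16.0
Step 2: Rule 1 applies to remaining records with tier = 'standard'
  - 3 records: 10 × 1.2 = 12.0
Step 3: Other records unchanged: 18
Step 4: Final sum = 16.0 + 12.0 + 18 = 46.0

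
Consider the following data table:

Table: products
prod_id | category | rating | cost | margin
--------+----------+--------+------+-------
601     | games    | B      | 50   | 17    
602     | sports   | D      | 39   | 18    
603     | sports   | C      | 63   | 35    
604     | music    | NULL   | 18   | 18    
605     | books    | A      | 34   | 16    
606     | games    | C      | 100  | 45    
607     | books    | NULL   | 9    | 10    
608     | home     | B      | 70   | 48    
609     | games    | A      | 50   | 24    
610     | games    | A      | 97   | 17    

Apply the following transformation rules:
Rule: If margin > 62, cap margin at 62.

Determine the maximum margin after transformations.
48

Step 1: Original maximum margin = 48
Step 2: Check cap of 62 against maximum
Step 3: No records exceed the cap (max 48 <= cap 62), so no capping applies
Step 4: Maximum after transformation = 48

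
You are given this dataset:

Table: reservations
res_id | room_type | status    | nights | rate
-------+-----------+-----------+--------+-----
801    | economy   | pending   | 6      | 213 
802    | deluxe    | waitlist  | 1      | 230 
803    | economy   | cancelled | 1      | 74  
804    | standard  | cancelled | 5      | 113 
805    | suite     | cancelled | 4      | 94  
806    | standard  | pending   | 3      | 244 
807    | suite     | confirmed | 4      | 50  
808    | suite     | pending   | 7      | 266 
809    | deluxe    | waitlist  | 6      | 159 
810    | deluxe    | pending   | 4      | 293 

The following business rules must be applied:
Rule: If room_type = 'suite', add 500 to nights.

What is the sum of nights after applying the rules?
1541

Step 1: Count records where room_type = 'suite': 3
Step 2: Total bonus added: 3 × 500 = 1500
Step 3: Original sum of nights: 41
Step 4: Final sum = 41 + 1500 = 1541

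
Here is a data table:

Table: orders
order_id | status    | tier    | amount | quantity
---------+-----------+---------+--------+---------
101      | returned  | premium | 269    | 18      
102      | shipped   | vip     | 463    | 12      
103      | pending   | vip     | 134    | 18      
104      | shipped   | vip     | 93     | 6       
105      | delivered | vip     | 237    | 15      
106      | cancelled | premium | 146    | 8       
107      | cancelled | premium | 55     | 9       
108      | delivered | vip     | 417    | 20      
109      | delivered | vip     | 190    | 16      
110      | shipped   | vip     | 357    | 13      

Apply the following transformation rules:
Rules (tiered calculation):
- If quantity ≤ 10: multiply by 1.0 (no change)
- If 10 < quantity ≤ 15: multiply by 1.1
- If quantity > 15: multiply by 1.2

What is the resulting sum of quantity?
153.4

Step 1: Tier 1 (quantity ≤ 10): 3 records, sum = 23 × 1.0 = 23.0
Step 2: Tier 2 (10 < quantity ≤ 15): 3 records, sum = 40 × 1.1 = 44.0
Step 3: Tier 3 (quantity > 15): 4 records, sum = 72 × 1.2 = 86.4
Step 4: Final sum = 23.0 + 44.0 + 86.4 = 153.4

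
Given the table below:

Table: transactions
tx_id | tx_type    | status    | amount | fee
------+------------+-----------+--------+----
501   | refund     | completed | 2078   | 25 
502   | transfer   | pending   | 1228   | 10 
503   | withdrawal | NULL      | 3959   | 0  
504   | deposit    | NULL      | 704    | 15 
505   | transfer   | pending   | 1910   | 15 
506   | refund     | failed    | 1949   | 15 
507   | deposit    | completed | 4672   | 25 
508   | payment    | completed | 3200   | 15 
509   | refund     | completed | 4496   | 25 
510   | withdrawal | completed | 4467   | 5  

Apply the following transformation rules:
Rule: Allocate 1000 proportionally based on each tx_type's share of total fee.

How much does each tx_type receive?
deposit: 266.67, payment: 100.0, refund: 433.33, transfer: 166.67, withdrawal: 33.33

Step 1: Calculate total fee = 150
Step 2: Calculate each tx_type's proportion:
  deposit: 40/150 = 26.67% → 266.67
  payment: 15/150 = 10.00% → 100.0
  refund: 65/150 = 43.33% → 433.33
  transfer: 25/150 = 16.67% → 166.67
  withdrawal: 5/150 = 3.33% → 33.33
Step 3: Verify: sum of allocations ≈ 1000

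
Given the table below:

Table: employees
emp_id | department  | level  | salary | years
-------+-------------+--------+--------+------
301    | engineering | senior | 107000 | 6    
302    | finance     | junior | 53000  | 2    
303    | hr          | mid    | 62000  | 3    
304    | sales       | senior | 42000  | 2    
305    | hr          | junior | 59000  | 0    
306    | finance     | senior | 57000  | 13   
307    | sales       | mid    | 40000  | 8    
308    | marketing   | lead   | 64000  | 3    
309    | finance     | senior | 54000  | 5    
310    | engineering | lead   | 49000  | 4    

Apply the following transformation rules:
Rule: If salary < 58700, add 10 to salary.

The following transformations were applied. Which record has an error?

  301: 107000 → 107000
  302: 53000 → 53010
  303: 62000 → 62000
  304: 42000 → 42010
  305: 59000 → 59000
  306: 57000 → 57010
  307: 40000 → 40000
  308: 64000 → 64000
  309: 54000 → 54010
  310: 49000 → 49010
Record 307 has an error. The correct transformed value should be 40010, not 40000.

Step 1: Check each record against the rule
Step 2: Record 307 has salary = 40000
Step 3: Since 40000 < 58700, the bonus should have been applied
Step 4: Correct value = 40010, but claimed value = 40000
Conclusion: Record 307 has the error.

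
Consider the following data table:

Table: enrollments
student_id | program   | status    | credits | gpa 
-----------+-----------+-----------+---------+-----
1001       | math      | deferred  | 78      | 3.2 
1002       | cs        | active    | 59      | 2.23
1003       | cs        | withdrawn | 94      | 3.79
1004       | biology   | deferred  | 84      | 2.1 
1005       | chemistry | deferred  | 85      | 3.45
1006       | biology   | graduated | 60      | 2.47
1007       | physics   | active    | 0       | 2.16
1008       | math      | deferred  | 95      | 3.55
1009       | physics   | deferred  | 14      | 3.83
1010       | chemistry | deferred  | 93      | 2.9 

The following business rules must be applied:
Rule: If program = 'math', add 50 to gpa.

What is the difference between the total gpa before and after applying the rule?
100.0

Step 1: Original sum of gpa = 29.68
Step 2: 2 records have program = 'math'
Step 3: Each affected record changes by 50
Step 4: Total change = 2 × 50 = 100
Step 5: New sum = 29.68 + 100 = 129.68
Step 6: Difference = |129.68 - 29.68| = 100.0
        (Sum increased by 100.0)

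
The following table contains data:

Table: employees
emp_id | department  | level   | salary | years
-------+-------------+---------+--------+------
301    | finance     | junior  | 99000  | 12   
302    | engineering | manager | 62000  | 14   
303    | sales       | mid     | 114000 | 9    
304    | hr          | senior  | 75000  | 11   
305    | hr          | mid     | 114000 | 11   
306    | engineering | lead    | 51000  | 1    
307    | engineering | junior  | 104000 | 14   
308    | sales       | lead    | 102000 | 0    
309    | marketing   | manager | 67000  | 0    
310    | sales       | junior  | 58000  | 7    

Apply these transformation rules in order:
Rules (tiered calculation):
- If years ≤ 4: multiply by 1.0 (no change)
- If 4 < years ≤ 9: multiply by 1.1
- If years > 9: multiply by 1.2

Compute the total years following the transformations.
93.0

Step 1: Tier 1 (years ≤ 4): 3 records, sum = 1 × 1.0 = 1.0
Step 2: Tier 2 (4 < years ≤ 9): 2 records, sum = 16 × 1.1 = 17.6
Step 3: Tier 3 (years > 9): 5 records, sum = 62 × 1.2 = 74.4
Step 4: Final sum = 1.0 + 17.6 + 74.4 = 93.0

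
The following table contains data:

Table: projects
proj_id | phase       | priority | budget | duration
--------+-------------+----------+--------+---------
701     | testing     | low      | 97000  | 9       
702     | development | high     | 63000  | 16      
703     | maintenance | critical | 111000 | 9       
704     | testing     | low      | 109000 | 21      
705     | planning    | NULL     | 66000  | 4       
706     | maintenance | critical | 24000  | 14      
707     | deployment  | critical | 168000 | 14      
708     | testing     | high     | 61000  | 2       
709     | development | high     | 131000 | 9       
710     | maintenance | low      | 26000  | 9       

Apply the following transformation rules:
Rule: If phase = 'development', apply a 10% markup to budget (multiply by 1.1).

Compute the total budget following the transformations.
875400.0

Step 1: Records with phase = 'development' have total budget = 194000
Step 2: Apply multiplier: 194000 × 1.1 = 213400.0
Step 3: Other records total: 662000
Step 4: Final sum = 213400.0 + 662000 = 875400.0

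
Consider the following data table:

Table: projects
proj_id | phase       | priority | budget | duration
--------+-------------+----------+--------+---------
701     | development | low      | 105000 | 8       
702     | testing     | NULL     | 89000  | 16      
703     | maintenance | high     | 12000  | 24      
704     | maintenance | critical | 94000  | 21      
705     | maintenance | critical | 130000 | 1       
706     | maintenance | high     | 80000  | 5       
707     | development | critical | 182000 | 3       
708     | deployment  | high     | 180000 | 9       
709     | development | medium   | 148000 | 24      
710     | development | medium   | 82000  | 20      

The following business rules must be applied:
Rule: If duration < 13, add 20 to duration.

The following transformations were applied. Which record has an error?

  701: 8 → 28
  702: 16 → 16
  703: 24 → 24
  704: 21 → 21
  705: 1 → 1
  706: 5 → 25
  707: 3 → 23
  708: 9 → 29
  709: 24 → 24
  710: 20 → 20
Record 705 has an error. The correct transformed value should be 21, not 1.

Step 1: Check each record against the rule
Step 2: Record 705 has duration = 1
Step 3: Since 1 < 13, the bonus should have been applied
Step 4: Correct value = 21, but claimed value = 1
Conclusion: Record 705 has the error.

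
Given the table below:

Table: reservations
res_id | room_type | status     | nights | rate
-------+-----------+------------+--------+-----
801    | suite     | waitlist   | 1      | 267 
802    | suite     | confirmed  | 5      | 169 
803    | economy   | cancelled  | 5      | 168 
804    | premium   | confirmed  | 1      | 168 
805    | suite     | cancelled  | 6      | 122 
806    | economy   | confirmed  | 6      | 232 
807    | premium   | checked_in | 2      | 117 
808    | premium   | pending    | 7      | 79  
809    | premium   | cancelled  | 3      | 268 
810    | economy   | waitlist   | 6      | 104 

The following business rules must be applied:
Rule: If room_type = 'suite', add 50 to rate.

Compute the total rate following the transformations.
1844

Step 1: Count records where room_type = 'suite': 3
Step 2: Total bonus added: 3 × 50 = 150
Step 3: Original sum of rate: 1694
Step 4: Final sum = 1694 + 150 = 1844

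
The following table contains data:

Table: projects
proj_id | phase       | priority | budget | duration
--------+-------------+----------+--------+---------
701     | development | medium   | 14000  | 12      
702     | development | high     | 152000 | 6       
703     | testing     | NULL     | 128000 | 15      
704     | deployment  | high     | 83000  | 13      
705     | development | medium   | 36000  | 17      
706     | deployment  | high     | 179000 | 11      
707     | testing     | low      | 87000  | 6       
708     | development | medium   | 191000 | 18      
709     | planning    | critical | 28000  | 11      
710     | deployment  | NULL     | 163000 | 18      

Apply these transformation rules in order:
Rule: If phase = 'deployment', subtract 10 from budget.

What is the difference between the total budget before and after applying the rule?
30

Step 1: Original sum of budget = 1061000
Step 2: 3 records have phase = 'deployment'
Step 3: Each affected record changes by -10
Step 4: Total change = 3 × -10 = -30
Step 5: New sum = 1061000 + -30 = 1060970
Step 6: Difference = |1060970 - 1061000| = 30
        (Sum decreased by 30)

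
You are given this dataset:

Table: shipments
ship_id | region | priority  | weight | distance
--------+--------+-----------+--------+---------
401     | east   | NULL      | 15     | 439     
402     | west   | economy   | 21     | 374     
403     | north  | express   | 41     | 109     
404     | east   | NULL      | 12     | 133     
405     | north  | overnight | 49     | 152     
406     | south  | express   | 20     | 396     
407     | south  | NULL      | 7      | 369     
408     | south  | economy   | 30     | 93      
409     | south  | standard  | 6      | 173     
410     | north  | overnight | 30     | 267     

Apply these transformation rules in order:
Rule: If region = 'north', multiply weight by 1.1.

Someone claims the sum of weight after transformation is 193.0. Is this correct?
No, the correct result is 243.0.

Step 1: Calculate the correct sum after transformation
Step 2: Apply multiplier 1.1 to records where region = 'north'
Step 3: Correct result = 243.0
Step 4: Claimed result = 193.0
Step 5: 243.0 ≠ 193.0
Conclusion: The claimed result is incorrect. The correct answer is 243.0.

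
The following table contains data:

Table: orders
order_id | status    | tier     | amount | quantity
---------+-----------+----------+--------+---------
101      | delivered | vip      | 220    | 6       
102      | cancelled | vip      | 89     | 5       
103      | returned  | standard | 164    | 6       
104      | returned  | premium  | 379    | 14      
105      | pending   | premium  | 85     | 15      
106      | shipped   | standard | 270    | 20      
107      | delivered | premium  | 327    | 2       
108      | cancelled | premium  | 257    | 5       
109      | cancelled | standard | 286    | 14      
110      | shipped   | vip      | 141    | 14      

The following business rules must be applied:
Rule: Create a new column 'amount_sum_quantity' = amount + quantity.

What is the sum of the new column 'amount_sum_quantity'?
2319

Step 1: For each record, compute amount + quantity
Example calculations:
  220 + 6 = 226
  89 + 5 = 94
  164 + 6 = 170
  ...
Step 2: Sum all derived values
Step 3: Total = 2319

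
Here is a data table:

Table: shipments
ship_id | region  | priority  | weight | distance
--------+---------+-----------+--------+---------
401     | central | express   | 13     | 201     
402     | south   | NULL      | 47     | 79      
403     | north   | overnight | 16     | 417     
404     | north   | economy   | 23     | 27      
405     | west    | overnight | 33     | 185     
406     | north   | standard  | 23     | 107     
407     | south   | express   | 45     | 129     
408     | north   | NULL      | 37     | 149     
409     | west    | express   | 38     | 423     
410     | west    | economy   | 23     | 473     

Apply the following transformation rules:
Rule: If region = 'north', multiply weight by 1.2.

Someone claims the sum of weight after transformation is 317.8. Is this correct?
Yes, the result is correct.

Step 1: Calculate the correct sum after transformation
Step 2: Apply multiplier 1.2 to records where region = 'north'
Step 3: Correct result = 317.8
Step 4: Claimed result = 317.8
Step 5: 317.8 = 317.8 ✓
Conclusion: The claimed result is correct.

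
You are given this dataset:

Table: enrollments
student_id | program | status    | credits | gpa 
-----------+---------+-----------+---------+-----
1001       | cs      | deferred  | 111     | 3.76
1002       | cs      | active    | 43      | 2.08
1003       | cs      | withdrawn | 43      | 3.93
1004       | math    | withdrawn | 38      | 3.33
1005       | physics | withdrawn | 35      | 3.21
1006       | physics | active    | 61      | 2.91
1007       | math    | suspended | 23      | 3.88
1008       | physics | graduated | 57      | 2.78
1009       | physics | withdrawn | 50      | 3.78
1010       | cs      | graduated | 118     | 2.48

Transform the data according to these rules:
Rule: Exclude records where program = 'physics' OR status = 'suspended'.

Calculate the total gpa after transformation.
15.58

Step 1: Find records where program = 'physics' OR status = 'suspended'
Step 2: 5 records match, summing to 16.56
Step 3: Original sum: 32.14
Step 4: Remaining sum = 32.14 - 16.56 = 15.58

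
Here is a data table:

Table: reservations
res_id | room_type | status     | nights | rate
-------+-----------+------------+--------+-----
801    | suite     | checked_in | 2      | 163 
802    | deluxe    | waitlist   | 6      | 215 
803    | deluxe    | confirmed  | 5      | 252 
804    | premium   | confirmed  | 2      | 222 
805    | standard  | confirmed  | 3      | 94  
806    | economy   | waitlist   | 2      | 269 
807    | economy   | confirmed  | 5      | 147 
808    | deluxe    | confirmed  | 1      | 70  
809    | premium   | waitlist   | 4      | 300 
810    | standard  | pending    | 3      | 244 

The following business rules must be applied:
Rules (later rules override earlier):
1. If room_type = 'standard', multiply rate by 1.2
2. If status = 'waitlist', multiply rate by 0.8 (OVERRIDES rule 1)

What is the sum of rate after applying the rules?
1886.8

Step 1: Rule 2 takes priority for records with status = 'waitlist'
  - 3 records: 784 × 0.8 = 627.2
Step 2: Rule 1 applies to remaining records with room_type = 'standard'
  - 2 records: 338 × 1.2 = 405.6
Step 3: Other records unchanged: 854
Step 4: Final sum = 627.2 + 405.6 + 854 = 1886.8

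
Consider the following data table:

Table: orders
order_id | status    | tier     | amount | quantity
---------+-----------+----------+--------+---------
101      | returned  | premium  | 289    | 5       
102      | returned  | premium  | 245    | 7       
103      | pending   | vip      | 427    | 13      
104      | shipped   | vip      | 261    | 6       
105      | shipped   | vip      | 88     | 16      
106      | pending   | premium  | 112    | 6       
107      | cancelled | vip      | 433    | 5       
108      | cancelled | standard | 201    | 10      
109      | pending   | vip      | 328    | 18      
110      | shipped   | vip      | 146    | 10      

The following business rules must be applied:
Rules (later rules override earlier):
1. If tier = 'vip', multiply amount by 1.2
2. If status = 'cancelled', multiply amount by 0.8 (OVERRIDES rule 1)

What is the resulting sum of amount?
2653.2

Step 1: Rule 2 takes priority for records with status = 'cancelled'
  - 2 records: 634 × 0.8 = 507.2
Step 2: Rule 1 applies to remaining records with tier = 'vip'
  - 5 records: 1250 × 1.2 = 1500.0
Step 3: Other records unchanged: 646
Step 4: Final sum = 507.2 + 1500.0 + 646 = 2653.2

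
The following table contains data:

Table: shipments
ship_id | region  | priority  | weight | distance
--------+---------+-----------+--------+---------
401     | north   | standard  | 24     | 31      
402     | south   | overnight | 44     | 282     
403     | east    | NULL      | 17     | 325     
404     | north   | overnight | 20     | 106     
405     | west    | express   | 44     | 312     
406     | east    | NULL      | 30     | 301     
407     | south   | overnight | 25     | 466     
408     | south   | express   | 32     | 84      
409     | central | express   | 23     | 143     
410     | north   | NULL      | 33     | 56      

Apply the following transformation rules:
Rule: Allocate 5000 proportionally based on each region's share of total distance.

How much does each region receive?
central: 339.51, east: 1486.23, north: 458.21, south: 1975.31, west: 740.74

Step 1: Calculate total distance = 2106
Step 2: Calculate each region's proportion:
  central: 143/2106 = 6.79% → 339.51
  east: 626/2106 = 29.72% → 1486.23
  north: 193/2106 = 9.16% → 458.21
  south: 832/2106 = 39.51% → 1975.31
  west: 312/2106 = 14.81% → 740.74
Step 3: Verify: sum of allocations ≈ 5000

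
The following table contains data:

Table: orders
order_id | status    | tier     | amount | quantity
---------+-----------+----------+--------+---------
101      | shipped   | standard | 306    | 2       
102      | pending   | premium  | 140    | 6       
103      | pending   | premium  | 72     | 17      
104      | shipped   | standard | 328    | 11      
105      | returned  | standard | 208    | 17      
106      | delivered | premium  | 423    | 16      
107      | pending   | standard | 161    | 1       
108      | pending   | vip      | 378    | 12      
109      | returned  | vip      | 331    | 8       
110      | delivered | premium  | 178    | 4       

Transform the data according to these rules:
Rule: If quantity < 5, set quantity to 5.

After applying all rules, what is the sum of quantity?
102

Step 1: 3 records have quantity < 5
Step 2: These records originally summed to 7
Step 3: After setting to minimum: 3 × 5 = 15
Step 4: Unaffected records sum: 87
Step 5: Final sum = 15 + 87 = 102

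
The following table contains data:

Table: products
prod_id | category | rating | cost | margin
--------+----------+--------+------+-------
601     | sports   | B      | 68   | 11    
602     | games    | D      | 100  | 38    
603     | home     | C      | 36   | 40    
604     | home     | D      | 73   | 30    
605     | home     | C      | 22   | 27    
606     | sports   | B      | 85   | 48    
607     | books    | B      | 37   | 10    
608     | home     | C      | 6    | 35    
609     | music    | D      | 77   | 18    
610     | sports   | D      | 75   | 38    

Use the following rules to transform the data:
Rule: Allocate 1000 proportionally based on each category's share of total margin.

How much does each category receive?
books: 33.9, games: 128.81, home: 447.46, music: 61.02, sports: 328.81

Step 1: Calculate total margin = 295
Step 2: Calculate each category's proportion:
  books: 10/295 = 3.39% → 33.9
  games: 38/295 = 12.88% → 128.81
  home: 132/295 = 44.75% → 447.46
  music: 18/295 = 6.10% → 61.02
  sports: 97/295 = 32.88% → 328.81
Step 3: Verify: sum of allocations ≈ 1000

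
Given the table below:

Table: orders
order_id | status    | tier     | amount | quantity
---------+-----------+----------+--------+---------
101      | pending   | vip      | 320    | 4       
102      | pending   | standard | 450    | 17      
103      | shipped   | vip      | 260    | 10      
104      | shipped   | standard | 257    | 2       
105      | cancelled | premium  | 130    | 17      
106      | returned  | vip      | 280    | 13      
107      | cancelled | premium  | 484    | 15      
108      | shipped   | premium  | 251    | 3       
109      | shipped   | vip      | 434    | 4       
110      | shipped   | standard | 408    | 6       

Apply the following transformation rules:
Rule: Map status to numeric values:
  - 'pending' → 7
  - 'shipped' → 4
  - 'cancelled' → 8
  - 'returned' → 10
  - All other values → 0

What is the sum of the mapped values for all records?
60

Step 1: Apply mapping to each record
Step 2: Count by status:
  'pending': 2 records × 7 = 14
  'shipped': 5 records × 4 = 20
  'cancelled': 2 records × 8 = 16
  'returned': 1 records × 10 = 10
Step 3: Sum all mapped values = 60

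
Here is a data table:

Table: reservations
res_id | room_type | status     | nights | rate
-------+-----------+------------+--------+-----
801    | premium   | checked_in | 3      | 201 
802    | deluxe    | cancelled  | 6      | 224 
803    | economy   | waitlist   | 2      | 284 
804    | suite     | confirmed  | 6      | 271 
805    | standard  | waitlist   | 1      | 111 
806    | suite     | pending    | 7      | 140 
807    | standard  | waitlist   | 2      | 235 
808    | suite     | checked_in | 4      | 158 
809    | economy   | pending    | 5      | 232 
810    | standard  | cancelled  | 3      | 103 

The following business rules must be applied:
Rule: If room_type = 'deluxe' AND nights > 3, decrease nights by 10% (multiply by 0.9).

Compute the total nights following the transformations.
38.4

Step 1: Find records where room_type = 'deluxe' AND nights > 3
Step 2: 1 records match, summing to 6
Step 3: After multiplier: 6 × 0.9 = 5.4
Step 4: Unaffected records sum: 33
Step 5: Final sum = 5.4 + 33 = 38.4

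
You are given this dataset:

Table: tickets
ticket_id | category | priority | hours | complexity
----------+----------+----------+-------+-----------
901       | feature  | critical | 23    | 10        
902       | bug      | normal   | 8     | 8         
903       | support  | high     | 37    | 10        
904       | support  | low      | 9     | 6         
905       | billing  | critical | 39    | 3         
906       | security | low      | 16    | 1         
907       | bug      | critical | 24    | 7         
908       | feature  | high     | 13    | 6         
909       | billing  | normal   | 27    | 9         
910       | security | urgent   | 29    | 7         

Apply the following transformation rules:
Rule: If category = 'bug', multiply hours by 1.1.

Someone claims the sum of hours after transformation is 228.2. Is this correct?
Yes, the result is correct.

Step 1: Calculate the correct sum after transformation
Step 2: Apply multiplier 1.1 to records where category = 'bug'
Step 3: Correct result = 228.2
Step 4: Claimed result = 228.2
Step 5: 228.2 = 228.2 ✓
Conclusion: The claimed result is correct.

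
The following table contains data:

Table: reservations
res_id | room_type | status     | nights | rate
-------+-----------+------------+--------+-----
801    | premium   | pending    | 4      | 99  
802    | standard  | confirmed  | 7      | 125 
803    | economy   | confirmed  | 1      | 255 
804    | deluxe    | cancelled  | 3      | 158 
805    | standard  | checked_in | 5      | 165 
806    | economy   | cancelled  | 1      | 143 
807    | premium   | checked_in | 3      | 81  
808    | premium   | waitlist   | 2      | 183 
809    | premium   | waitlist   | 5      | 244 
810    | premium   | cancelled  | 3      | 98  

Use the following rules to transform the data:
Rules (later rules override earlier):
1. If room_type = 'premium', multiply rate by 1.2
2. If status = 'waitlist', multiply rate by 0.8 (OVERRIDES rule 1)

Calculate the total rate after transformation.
1521.2

Step 1: Rule 2 takes priority for records with status = 'waitlist'
  - 2 records: 427 × 0.8 = 341.6
Step 2: Rule 1 applies to remaining records with room_type = 'premium'
  - 3 records: 278 × 1.2 = 333.6
Step 3: Other records unchanged: 846
Step 4: Final sum = 341.6 + 333.6 + 846 = 1521.2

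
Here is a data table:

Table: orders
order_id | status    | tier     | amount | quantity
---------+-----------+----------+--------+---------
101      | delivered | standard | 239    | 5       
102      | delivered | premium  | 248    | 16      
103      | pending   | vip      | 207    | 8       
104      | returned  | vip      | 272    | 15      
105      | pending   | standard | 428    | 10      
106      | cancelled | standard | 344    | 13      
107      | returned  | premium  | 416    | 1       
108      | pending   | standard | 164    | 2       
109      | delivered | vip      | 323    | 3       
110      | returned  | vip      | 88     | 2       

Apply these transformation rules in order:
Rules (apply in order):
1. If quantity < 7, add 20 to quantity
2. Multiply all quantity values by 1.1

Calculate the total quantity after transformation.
192.5

Step 1: Apply Rule 1 - Add 20 to records with quantity < 7
  - 5 records affected: 13 + (5 × 20) = 113
  - Unaffected records: 62
  - Sum after Rule 1: 175
Step 2: Apply Rule 2 - Multiply all by 1.1
  - 175 × 1.1 = 192.5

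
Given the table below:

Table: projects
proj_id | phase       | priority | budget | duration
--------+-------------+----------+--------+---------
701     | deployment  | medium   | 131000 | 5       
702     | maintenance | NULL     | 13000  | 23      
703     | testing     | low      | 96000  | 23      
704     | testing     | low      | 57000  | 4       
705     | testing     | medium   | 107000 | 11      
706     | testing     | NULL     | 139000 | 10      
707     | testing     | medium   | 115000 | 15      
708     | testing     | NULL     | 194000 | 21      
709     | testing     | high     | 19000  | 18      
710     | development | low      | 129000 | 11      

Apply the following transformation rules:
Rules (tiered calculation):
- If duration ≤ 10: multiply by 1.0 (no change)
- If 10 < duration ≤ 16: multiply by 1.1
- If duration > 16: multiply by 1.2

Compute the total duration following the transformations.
161.7

Step 1: Tier 1 (duration ≤ 10): 3 records, sum = 19 × 1.0 = 19.0
Step 2: Tier 2 (10 < duration ≤ 16): 3 records, sum = 37 × 1.1 = 40.7
Step 3: Tier 3 (duration > 16): 4 records, sum = 85 × 1.2 = 102.0
Step 4: Final sum = 19.0 + 40.7 + 102.0 = 161.7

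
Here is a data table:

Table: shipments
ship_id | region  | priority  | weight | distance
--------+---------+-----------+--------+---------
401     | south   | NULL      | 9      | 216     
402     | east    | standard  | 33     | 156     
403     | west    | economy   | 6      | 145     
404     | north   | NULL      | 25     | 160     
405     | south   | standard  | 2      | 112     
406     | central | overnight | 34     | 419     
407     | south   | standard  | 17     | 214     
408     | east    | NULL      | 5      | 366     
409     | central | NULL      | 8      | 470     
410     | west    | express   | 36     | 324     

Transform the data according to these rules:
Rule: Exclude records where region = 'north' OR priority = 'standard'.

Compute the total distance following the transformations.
1940

Step 1: Find records where region = 'north' OR priority = 'standard'
Step 2: 4 records match, summing to 642
Step 3: Original sum: 2582
Step 4: Remaining sum = 2582 - 642 = 1940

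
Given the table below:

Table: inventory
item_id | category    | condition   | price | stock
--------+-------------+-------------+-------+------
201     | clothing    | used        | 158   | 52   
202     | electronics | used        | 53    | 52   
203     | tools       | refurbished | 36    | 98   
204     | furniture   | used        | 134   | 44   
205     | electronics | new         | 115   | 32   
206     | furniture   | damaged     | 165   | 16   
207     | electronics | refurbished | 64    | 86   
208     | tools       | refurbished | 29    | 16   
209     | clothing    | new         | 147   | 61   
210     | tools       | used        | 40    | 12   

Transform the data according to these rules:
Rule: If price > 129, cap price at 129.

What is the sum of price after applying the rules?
853

Step 1: 4 records have price > 129
Step 2: These records originally summed to 604
Step 3: After capping: 4 × 129 = 516
Step 4: Unaffected records sum: 337
Step 5: Final sum = 516 + 337 = 853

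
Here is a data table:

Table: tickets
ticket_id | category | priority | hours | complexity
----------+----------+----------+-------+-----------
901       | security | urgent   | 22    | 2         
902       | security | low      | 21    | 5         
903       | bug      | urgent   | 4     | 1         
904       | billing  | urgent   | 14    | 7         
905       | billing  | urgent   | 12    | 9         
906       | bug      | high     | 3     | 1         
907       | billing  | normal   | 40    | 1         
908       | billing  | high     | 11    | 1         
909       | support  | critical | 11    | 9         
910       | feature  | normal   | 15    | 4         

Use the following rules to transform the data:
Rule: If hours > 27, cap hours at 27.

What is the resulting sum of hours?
140

Step 1: 1 records have hours > 27
Step 2: These records originally summed to 40
Step 3: After capping: 1 × 27 = 27
Step 4: Unaffected records sum: 113
Step 5: Final sum = 27 + 113 = 140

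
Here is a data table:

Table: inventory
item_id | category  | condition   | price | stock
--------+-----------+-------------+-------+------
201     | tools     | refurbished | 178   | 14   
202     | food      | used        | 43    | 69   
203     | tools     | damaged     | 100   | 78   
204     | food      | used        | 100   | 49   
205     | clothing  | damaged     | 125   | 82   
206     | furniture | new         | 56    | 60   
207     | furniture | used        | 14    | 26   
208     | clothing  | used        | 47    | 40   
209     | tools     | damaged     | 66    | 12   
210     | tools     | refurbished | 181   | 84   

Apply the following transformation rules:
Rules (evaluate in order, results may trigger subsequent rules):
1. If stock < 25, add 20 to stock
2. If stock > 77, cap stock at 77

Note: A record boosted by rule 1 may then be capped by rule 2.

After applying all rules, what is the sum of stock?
541

Step 1: Apply rule 1 to records with stock < 25
  - 2 records get bonus of 20
  - Of these, 0 records then exceed 77 and get capped
Step 2: Apply rule 2 to records with stock > 77
  - 3 records (original) are capped
Step 3: Calculate final sum = 541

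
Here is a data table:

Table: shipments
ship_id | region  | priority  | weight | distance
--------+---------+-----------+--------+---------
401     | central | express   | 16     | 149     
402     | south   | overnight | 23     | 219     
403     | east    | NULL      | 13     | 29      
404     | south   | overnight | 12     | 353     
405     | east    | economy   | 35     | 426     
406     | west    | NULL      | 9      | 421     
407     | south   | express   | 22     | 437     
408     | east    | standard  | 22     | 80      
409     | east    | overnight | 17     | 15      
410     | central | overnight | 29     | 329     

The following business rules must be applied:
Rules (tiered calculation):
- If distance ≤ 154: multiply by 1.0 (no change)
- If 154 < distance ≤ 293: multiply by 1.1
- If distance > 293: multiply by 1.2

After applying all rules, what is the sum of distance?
2873.1

Step 1: Tier 1 (distance ≤ 154): 4 records, sum = 273 × 1.0 = 273.0
Step 2: Tier 2 (154 < distance ≤ 293): 1 records, sum = 219 × 1.1 = 240.9
Step 3: Tier 3 (distance > 293): 5 records, sum = 1966 × 1.2 = 2359.2
Step 4: Final sum = 273.0 + 240.9 + 2359.2 = 2873.1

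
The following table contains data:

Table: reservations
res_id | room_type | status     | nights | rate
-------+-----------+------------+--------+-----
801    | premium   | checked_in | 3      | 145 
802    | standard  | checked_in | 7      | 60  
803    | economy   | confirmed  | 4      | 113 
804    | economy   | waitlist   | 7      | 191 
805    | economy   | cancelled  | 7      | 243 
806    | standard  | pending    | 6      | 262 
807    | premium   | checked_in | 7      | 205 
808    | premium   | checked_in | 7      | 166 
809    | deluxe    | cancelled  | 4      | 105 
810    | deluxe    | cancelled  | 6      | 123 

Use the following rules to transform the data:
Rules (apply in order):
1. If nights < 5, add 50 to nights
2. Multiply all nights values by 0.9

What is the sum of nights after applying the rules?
187.2

Step 1: Apply Rule 1 - Add 50 to records with nights < 5
  - 3 records affected: 11 + (3 × 50) = 161
  - Unaffected records: 47
  - Sum after Rule 1: 208
Step 2: Apply Rule 2 - Multiply all by 0.9
  - 208 × 0.9 = 187.2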